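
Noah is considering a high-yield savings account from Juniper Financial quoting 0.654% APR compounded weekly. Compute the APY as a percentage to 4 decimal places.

EAR = (1 + 0.00654/52)^52 − 1.
= 1.006561 − 1 = 0.6561%.

0.6561%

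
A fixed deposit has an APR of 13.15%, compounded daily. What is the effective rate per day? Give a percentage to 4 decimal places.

0.0360%

With a nominal annual rate compounded daily, the periodic rate is the nominal rate divided by 365.
i = 0.1315 / 365 = 0.0003603 = 0.0360%.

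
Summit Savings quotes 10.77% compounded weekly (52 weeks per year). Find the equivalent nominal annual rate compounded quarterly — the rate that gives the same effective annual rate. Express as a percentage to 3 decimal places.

EAR = (1 + 0.1077/52)^52 − 1 = 0.113590.
Solve (1 + r/4)^4 = 1.113590: r/4 = 1.113590^(1/4) − 1 = 0.027262, so r = 0.109049 = 10.905%.

10.905%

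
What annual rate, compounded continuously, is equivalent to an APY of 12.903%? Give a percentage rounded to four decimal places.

Continuous: nominal r satisfies e^r − 1 = 0.12903.
r = ln(1 + 0.12903) = ln(1.12903) = 0.121359 = 12.1359%.

12.1359%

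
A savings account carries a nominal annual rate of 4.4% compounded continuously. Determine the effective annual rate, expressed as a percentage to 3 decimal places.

With continuous compounding, EAR = e^0.044 − 1.
e^0.044 = 1.044982, so EAR = 0.044982 = 4.498%.

4.498%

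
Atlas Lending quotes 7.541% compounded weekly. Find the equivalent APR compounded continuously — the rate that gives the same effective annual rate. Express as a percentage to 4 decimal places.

7.5355%

EAR = (1 + 0.07541/52)^52 − 1 = 0.078267.
Equivalent continuous rate: r = ln(1 + 0.078267) = 0.075355 = 7.5355%.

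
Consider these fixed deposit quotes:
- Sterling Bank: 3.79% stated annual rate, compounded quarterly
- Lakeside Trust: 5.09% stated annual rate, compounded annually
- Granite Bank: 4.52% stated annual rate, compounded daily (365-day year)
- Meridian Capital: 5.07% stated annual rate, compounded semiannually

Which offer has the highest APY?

Sterling Bank: (1 + 0.0379/4)^4 − 1 = 3.844%
Lakeside Trust: compounded annually, EAR = 5.090%
Granite Bank: (1 + 0.0452/365)^365 − 1 = 4.623%
Meridian Capital: (1 + 0.0507/2)^2 − 1 = 5.134%
The highest effective annual rate is Meridian Capital at 5.134%.

Meridian Capital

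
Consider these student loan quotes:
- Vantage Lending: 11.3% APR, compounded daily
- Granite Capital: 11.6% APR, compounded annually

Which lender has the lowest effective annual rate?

Granite Capital

Vantage Lending: (1 + 0.113/365)^365 − 1 = 11.961%
Granite Capital: compounded annually, EAR = 11.600%
The lowest effective annual rate is Granite Capital at 11.600%.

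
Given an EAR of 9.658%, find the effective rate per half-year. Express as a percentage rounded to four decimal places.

The per-half-year rate i satisfies (1 + i)^2 = 1 + 0.09658.
i = 1.09658^(1/2) − 1 = 0.0471772 = 4.7177%.

4.7177%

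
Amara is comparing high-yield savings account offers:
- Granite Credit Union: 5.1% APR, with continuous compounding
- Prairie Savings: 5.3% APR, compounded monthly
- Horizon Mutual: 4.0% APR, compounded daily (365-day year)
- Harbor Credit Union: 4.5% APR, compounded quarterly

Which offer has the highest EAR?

Granite Credit Union: e^0.051 − 1 = 5.232%
Prairie Savings: (1 + 0.053/12)^12 − 1 = 5.431%
Horizon Mutual: (1 + 0.040/365)^365 − 1 = 4.081%
Harbor Credit Union: (1 + 0.045/4)^4 − 1 = 4.577%
The highest effective annual rate is Prairie Savings at 5.431%.

Prairie Savings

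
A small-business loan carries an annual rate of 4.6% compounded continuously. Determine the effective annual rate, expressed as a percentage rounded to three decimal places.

4.707%

With continuous compounding, EAR = e^0.046 − 1.
e^0.046 = 1.047074, so EAR = 0.047074 = 4.707%.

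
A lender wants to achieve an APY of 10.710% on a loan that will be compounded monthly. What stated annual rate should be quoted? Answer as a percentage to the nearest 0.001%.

(1 + r/12)^12 − 1 = 0.10710, so 1 + r/12 = 1.10710^(1/12).
r/12 = 0.008515, so r = 0.102177 = 10.218%.

10.218%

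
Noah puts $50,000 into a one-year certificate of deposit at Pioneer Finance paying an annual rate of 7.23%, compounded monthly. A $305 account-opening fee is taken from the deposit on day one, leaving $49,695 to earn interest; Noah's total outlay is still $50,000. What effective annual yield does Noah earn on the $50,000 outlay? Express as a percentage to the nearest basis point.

Value after one year: 49,695 × (1 + 0.0723/12)^12 = 49,695 × 1.074745 = $53,409.43.
Effective yield on the $50,000 outlay: 53,409.43 / 50,000 − 1 = 0.068189 = 6.82%.

6.82%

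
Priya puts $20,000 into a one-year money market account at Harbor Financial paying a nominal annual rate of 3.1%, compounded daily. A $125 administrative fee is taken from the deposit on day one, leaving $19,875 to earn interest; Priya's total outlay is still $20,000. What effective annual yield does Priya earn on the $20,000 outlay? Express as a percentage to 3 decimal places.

2.504%

Value after one year: 19,875 × (1 + 0.031/365)^365 = 19,875 × 1.031484 = $20,500.75.
Effective yield on the $20,000 outlay: 20,500.75 / 20,000 − 1 = 0.025037 = 2.504%.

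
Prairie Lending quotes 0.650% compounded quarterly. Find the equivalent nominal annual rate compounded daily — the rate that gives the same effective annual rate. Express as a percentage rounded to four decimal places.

EAR = (1 + 0.00650/4)^4 − 1 = 0.006516.
Solve (1 + r/365)^365 = 1.006516: r/365 = 1.006516^(1/365) − 1 = 0.000018, so r = 0.006495 = 0.6495%.

0.6495%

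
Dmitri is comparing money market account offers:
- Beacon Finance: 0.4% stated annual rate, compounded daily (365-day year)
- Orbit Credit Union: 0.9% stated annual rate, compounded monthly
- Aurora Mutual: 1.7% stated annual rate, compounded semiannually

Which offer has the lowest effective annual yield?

Beacon Finance: (1 + 0.004/365)^365 − 1 = 0.401%
Orbit Credit Union: (1 + 0.009/12)^12 − 1 = 0.904%
Aurora Mutual: (1 + 0.017/2)^2 − 1 = 1.707%
The lowest effective annual rate is Beacon Finance at 0.401%.

Beacon Finance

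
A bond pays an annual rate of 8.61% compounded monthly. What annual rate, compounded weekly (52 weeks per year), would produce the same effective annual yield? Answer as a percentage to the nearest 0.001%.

8.586%

EAR = (1 + 0.0861/12)^12 − 1 = 0.089580.
Solve (1 + r/52)^52 = 1.089580: r/52 = 1.089580^(1/52) − 1 = 0.001651, so r = 0.085863 = 8.586%.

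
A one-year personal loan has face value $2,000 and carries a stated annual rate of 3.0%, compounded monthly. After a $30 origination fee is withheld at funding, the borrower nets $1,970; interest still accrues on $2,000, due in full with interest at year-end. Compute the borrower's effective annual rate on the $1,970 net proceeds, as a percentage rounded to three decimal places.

Amount owed after one year: 2,000 × (1 + 0.030/12)^12 = 2,000 × 1.030416 = $2,060.83.
Effective rate on net proceeds: 2,060.83 / 1,970 − 1 = 0.046108 = 4.611%.

4.611%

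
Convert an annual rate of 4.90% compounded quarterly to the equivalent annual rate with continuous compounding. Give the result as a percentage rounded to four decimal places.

4.8702%

EAR = (1 + 0.0490/4)^4 − 1 = 0.049908.
Equivalent continuous rate: r = ln(1 + 0.049908) = 0.048702 = 4.8702%.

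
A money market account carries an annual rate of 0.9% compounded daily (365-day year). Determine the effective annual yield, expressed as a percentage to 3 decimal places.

EAR = (1 + 0.009/365)^365 − 1.
= (1 + 0.000025)^365 − 1 = 1.009041 − 1 = 0.904%.

0.904%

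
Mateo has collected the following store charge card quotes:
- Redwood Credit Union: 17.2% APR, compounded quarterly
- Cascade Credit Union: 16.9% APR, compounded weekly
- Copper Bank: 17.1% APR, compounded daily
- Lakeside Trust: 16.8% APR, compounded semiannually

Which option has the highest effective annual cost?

Copper Bank

Redwood Credit Union: (1 + 0.172/4)^4 − 1 = 18.342%
Cascade Credit Union: (1 + 0.169/52)^52 − 1 = 18.380%
Copper Bank: (1 + 0.171/365)^365 − 1 = 18.644%
Lakeside Trust: (1 + 0.168/2)^2 − 1 = 17.506%
The highest effective annual rate is Copper Bank at 18.644%.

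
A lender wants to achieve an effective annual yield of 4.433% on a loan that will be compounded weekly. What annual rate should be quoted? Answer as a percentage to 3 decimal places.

(1 + r/52)^52 − 1 = 0.04433, so 1 + r/52 = 1.04433^(1/52).
r/52 = 0.000834, so r = 0.043394 = 4.339%.

4.339%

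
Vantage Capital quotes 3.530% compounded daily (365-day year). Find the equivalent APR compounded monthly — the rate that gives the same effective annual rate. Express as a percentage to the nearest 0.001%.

EAR = (1 + 0.03530/365)^365 − 1 = 0.035929.
Solve (1 + r/12)^12 = 1.035929: r/12 = 1.035929^(1/12) − 1 = 0.002946, so r = 0.035350 = 3.535%.

3.535%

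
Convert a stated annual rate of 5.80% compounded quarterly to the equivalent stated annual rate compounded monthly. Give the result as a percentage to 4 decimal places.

5.7722%

EAR = (1 + 0.0580/4)^4 − 1 = 0.059274.
Solve (1 + r/12)^12 = 1.059274: r/12 = 1.059274^(1/12) − 1 = 0.004810, so r = 0.057722 = 5.7722%.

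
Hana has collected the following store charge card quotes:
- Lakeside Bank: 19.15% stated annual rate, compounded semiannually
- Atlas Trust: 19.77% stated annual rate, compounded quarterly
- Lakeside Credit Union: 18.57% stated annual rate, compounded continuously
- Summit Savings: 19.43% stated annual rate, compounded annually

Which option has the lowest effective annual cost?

Lakeside Bank: (1 + 0.1915/2)^2 − 1 = 20.067%
Atlas Trust: (1 + 0.1977/4)^4 − 1 = 21.285%
Lakeside Credit Union: e^0.1857 − 1 = 20.406%
Summit Savings: compounded annually, EAR = 19.430%
The lowest effective annual rate is Summit Savings at 19.430%.

Summit Savings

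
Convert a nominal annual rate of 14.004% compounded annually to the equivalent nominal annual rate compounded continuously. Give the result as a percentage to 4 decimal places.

13.1063%

Compounded annually, EAR = nominal = 0.140040.
Equivalent continuous rate: r = ln(1 + 0.140040) = 0.131063 = 13.1063%.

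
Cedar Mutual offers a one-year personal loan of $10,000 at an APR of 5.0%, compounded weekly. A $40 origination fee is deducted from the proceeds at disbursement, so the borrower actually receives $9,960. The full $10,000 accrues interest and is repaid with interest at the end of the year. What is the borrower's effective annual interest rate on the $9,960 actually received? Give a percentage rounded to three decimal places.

Amount owed after one year: 10,000 × (1 + 0.050/52)^52 = 10,000 × 1.051246 = $10,512.46.
Effective rate on net proceeds: 10,512.46 / 9,960 − 1 = 0.055468 = 5.547%.

5.547%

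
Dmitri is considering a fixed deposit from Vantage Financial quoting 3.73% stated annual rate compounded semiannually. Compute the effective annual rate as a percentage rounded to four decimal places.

3.7648%

EAR = (1 + 0.0373/2)^2 − 1.
= 1.037648 − 1 = 3.7648%.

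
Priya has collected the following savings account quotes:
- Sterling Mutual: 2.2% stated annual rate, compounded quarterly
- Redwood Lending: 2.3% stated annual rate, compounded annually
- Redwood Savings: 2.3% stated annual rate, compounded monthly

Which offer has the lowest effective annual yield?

Sterling Mutual: (1 + 0.022/4)^4 − 1 = 2.218%
Redwood Lending: compounded annually, EAR = 2.300%
Redwood Savings: (1 + 0.023/12)^12 − 1 = 2.324%
The lowest effective annual rate is Sterling Mutual at 2.218%.

Sterling Mutual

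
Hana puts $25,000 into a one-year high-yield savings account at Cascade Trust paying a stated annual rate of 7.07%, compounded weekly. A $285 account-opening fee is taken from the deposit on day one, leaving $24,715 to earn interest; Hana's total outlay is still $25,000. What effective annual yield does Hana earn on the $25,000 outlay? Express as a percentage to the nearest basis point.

Value after one year: 24,715 × (1 + 0.0707/52)^52 = 24,715 × 1.073208 = $26,524.33.
Effective yield on the $25,000 outlay: 26,524.33 / 25,000 − 1 = 0.060973 = 6.10%.

6.10%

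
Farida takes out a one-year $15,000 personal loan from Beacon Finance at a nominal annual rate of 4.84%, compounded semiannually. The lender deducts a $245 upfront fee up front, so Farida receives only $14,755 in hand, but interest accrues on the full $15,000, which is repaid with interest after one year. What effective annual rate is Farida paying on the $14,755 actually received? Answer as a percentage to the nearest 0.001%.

Amount owed after one year: 15,000 × (1 + 0.0484/2)^2 = 15,000 × 1.048986 = $15,734.78.
Effective rate on net proceeds: 15,734.78 / 14,755 − 1 = 0.066404 = 6.640%.

6.640%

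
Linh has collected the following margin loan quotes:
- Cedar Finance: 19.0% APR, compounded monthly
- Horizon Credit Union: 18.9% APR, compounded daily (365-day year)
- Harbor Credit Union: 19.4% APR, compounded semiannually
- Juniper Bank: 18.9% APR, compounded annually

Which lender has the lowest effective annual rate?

Cedar Finance: (1 + 0.190/12)^12 − 1 = 20.745%
Horizon Credit Union: (1 + 0.189/365)^365 − 1 = 20.798%
Harbor Credit Union: (1 + 0.194/2)^2 − 1 = 20.341%
Juniper Bank: compounded annually, EAR = 18.900%
The lowest effective annual rate is Juniper Bank at 18.900%.

Juniper Bank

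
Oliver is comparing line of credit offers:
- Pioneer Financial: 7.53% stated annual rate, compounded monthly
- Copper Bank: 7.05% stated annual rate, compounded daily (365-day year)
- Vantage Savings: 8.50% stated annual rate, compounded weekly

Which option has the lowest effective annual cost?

Pioneer Financial: (1 + 0.0753/12)^12 − 1 = 7.795%
Copper Bank: (1 + 0.0705/365)^365 − 1 = 7.304%
Vantage Savings: (1 + 0.0850/52)^52 − 1 = 8.864%
The lowest effective annual rate is Copper Bank at 7.304%.

Copper Bank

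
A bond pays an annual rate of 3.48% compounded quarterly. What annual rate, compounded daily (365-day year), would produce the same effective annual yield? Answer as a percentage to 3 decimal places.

EAR = (1 + 0.0348/4)^4 − 1 = 0.035257.
Solve (1 + r/365)^365 = 1.035257: r/365 = 1.035257^(1/365) − 1 = 0.000095, so r = 0.034651 = 3.465%.

3.465%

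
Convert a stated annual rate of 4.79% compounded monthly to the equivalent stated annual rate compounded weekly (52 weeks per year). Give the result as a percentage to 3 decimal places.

4.783%

EAR = (1 + 0.0479/12)^12 − 1 = 0.048966.
Solve (1 + r/52)^52 = 1.048966: r/52 = 1.048966^(1/52) − 1 = 0.000920, so r = 0.047827 = 4.783%.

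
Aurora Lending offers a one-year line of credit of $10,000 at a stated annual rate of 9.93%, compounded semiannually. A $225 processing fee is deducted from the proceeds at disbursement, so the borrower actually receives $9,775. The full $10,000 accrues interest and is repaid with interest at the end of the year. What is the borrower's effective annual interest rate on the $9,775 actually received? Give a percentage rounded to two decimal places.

12.71%

Amount owed after one year: 10,000 × (1 + 0.0993/2)^2 = 10,000 × 1.101765 = $11,017.65.
Effective rate on net proceeds: 11,017.65 / 9,775 − 1 = 0.127125 = 12.71%.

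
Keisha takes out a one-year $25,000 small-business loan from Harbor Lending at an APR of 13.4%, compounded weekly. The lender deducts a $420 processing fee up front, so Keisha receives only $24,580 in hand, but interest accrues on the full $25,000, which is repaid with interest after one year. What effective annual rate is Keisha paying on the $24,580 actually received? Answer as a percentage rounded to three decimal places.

Amount owed after one year: 25,000 × (1 + 0.134/52)^52 = 25,000 × 1.143196 = $28,579.89.
Effective rate on net proceeds: 28,579.89 / 24,580 − 1 = 0.162730 = 16.273%.

16.273%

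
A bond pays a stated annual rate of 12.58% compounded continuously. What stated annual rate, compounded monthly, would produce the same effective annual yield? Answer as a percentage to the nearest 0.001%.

12.646%

EAR under continuous compounding: e^0.1258 − 1 = 0.134055.
Solve (1 + r/12)^12 = 1.134055: r/12 = 1.134055^(1/12) − 1 = 0.010538, so r = 0.126462 = 12.646%.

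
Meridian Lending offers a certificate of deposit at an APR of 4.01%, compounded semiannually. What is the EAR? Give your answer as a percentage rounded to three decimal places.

EAR = (1 + 0.0401/2)^2 − 1.
= (1 + 0.020050)^2 − 1 = 1.040502 − 1 = 4.050%.

4.050%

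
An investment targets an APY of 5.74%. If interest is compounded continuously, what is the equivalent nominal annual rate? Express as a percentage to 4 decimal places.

Continuous: nominal r satisfies e^r − 1 = 0.0574.
r = ln(1 + 0.0574) = ln(1.0574) = 0.055813 = 5.5813%.

5.5813%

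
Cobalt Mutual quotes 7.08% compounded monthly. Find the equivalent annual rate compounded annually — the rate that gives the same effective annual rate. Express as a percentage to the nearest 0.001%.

7.314%

EAR = (1 + 0.0708/12)^12 − 1 = 0.073143.
Compounded annually, the equivalent nominal rate is the EAR itself: 7.314%.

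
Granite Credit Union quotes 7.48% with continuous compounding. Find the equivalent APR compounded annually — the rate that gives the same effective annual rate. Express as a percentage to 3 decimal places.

7.767%

EAR under continuous compounding: e^0.0748 − 1 = 0.077669.
Compounded annually, the equivalent nominal rate is the EAR itself: 7.767%.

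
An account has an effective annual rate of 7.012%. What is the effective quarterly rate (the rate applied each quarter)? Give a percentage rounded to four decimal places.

1.7087%

The per-quarter rate i satisfies (1 + i)^4 = 1 + 0.07012.
i = 1.07012^(1/4) − 1 = 0.0170870 = 1.7087%.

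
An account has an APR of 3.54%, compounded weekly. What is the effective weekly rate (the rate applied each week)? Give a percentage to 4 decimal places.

0.0681%

With a nominal annual rate compounded weekly, the periodic rate is the nominal rate divided by 52.
i = 0.0354 / 52 = 0.0006808 = 0.0681%.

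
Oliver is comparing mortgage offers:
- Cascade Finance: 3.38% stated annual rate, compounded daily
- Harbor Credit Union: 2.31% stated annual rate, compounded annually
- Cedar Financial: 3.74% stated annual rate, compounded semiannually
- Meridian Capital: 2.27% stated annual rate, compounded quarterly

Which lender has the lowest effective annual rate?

Cascade Finance: (1 + 0.0338/365)^365 − 1 = 3.438%
Harbor Credit Union: compounded annually, EAR = 2.310%
Cedar Financial: (1 + 0.0374/2)^2 − 1 = 3.775%
Meridian Capital: (1 + 0.0227/4)^4 − 1 = 2.289%
The lowest effective annual rate is Meridian Capital at 2.289%.

Meridian Capital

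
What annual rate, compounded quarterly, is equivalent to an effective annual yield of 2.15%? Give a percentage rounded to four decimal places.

(1 + r/4)^4 − 1 = 0.0215, so 1 + r/4 = 1.0215^(1/4).
r/4 = 0.005332, so r = 0.021329 = 2.1329%.

2.1329%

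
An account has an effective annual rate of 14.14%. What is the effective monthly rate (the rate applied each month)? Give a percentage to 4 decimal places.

1.1082%

The per-month rate i satisfies (1 + i)^12 = 1 + 0.1414.
i = 1.1414^(1/12) − 1 = 0.0110823 = 1.1082%.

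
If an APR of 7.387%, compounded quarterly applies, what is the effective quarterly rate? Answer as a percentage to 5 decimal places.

With a nominal annual rate compounded quarterly, the periodic rate is the nominal rate divided by 4.
i = 0.07387 / 4 = 0.0184675 = 1.84675%.

1.84675%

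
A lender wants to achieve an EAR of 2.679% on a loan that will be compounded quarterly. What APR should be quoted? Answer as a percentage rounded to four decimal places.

2.6525%

(1 + r/4)^4 − 1 = 0.02679, so 1 + r/4 = 1.02679^(1/4).
r/4 = 0.006631, so r = 0.026525 = 2.6525%.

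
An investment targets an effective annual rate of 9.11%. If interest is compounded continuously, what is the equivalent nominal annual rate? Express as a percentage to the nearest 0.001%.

Continuous: nominal r satisfies e^r − 1 = 0.0911.
r = ln(1 + 0.0911) = ln(1.0911) = 0.087186 = 8.719%.

8.719%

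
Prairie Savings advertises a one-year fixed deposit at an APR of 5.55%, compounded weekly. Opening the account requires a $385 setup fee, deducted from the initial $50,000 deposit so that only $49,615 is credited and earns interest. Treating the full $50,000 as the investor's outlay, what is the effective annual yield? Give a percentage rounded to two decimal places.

4.89%

Value after one year: 49,615 × (1 + 0.0555/52)^52 = 49,615 × 1.057038 = $52,444.93.
Effective yield on the $50,000 outlay: 52,444.93 / 50,000 − 1 = 0.048899 = 4.89%.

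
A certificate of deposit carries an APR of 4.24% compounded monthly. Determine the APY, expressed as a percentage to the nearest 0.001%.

EAR = (1 + 0.0424/12)^12 − 1.
= 1.043234 − 1 = 4.323%.

4.323%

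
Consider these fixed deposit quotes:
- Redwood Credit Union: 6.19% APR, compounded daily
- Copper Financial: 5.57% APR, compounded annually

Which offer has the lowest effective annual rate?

Copper Financial

Redwood Credit Union: (1 + 0.0619/365)^365 − 1 = 6.385%
Copper Financial: compounded annually, EAR = 5.570%
The lowest effective annual rate is Copper Financial at 5.570%.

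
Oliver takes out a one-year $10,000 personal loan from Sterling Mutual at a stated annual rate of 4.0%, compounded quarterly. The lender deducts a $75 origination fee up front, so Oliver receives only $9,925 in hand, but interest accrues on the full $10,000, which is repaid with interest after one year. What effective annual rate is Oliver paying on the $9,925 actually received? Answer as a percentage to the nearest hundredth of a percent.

4.85%

Amount owed after one year: 10,000 × (1 + 0.040/4)^4 = 10,000 × 1.040604 = $10,406.04.
Effective rate on net proceeds: 10,406.04 / 9,925 − 1 = 0.048468 = 4.85%.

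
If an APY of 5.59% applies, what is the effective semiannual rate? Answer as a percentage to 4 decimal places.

The per-half-year rate i satisfies (1 + i)^2 = 1 + 0.0559.
i = 1.0559^(1/2) − 1 = 0.0275699 = 2.7570%.

2.7570%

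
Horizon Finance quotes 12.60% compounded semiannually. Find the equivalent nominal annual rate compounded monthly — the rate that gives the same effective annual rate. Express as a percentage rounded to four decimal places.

EAR = (1 + 0.1260/2)^2 − 1 = 0.129969.
Solve (1 + r/12)^12 = 1.129969: r/12 = 1.129969^(1/12) − 1 = 0.010235, so r = 0.122814 = 12.2814%.

12.2814%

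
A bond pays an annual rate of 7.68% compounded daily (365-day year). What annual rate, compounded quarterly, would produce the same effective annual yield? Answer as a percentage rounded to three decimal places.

7.753%

EAR = (1 + 0.0768/365)^365 − 1 = 0.079817.
Solve (1 + r/4)^4 = 1.079817: r/4 = 1.079817^(1/4) − 1 = 0.019383, so r = 0.077534 = 7.753%.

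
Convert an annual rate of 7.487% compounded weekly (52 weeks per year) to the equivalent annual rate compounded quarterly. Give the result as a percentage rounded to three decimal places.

EAR = (1 + 0.07487/52)^52 − 1 = 0.077686.
Solve (1 + r/4)^4 = 1.077686: r/4 = 1.077686^(1/4) − 1 = 0.018880, so r = 0.075520 = 7.552%.

7.552%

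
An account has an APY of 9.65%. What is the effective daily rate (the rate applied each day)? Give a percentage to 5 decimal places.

The per-day rate i satisfies (1 + i)^365 = 1 + 0.0965.
i = 1.0965^(1/365) − 1 = 0.0002524 = 0.02524%.

0.02524%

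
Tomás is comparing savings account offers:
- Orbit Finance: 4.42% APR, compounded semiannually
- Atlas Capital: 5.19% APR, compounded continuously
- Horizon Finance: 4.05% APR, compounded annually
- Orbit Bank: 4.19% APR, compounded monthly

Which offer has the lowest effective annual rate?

Orbit Finance: (1 + 0.0442/2)^2 − 1 = 4.469%
Atlas Capital: e^0.0519 − 1 = 5.327%
Horizon Finance: compounded annually, EAR = 4.050%
Orbit Bank: (1 + 0.0419/12)^12 − 1 = 4.271%
The lowest effective annual rate is Horizon Finance at 4.050%.

Horizon Finance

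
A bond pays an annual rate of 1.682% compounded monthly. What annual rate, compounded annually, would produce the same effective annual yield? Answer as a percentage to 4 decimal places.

EAR = (1 + 0.01682/12)^12 − 1 = 0.016950.
Compounded annually, the equivalent nominal rate is the EAR itself: 1.6950%.

1.6950%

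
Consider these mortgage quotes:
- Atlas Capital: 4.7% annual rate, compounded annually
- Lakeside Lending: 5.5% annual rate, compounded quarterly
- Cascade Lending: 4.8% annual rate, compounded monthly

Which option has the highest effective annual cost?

Atlas Capital: compounded annually, EAR = 4.700%
Lakeside Lending: (1 + 0.055/4)^4 − 1 = 5.614%
Cascade Lending: (1 + 0.048/12)^12 − 1 = 4.907%
The highest effective annual rate is Lakeside Lending at 5.614%.

Lakeside Lending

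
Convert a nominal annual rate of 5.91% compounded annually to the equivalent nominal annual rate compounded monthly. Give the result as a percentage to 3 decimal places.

Compounded annually, EAR = nominal = 0.059100.
Solve (1 + r/12)^12 = 1.059100: r/12 = 1.059100^(1/12) − 1 = 0.004796, so r = 0.057557 = 5.756%.

5.756%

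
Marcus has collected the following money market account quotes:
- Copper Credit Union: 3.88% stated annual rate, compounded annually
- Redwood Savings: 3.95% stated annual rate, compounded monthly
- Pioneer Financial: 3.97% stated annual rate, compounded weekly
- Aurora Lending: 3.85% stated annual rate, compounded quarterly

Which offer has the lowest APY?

Copper Credit Union

Copper Credit Union: compounded annually, EAR = 3.880%
Redwood Savings: (1 + 0.0395/12)^12 − 1 = 4.022%
Pioneer Financial: (1 + 0.0397/52)^52 − 1 = 4.048%
Aurora Lending: (1 + 0.0385/4)^4 − 1 = 3.906%
The lowest effective annual rate is Copper Credit Union at 3.880%.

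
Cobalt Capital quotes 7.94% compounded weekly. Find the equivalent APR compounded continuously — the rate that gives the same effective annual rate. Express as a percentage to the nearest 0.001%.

EAR = (1 + 0.0794/52)^52 − 1 = 0.082572.
Equivalent continuous rate: r = ln(1 + 0.082572) = 0.079339 = 7.934%.

7.934%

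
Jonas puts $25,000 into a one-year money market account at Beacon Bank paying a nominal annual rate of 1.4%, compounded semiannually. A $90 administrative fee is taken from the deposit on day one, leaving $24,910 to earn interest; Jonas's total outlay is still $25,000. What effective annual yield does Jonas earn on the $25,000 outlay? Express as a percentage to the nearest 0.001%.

Value after one year: 24,910 × (1 + 0.014/2)^2 = 24,910 × 1.014049 = $25,259.96.
Effective yield on the $25,000 outlay: 25,259.96 / 25,000 − 1 = 0.010398 = 1.040%.

1.040%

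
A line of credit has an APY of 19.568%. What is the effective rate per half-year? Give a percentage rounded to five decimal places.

The per-half-year rate i satisfies (1 + i)^2 = 1 + 0.19568.
i = 1.19568^(1/2) − 1 = 0.0934715 = 9.34715%.

9.34715%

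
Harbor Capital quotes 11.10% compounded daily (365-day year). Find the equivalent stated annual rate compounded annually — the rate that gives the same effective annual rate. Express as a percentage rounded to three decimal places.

EAR = (1 + 0.1110/365)^365 − 1 = 0.117376.
Compounded annually, the equivalent nominal rate is the EAR itself: 11.738%.

11.738%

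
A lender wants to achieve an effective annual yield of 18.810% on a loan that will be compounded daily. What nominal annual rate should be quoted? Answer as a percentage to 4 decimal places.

17.2396%

(1 + r/365)^365 − 1 = 0.18810, so 1 + r/365 = 1.18810^(1/365).
r/365 = 0.000472, so r = 0.172396 = 17.2396%.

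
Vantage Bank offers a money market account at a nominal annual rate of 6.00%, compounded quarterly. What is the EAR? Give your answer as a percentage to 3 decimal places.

EAR = (1 + 0.0600/4)^4 − 1.
= (1 + 0.015000)^4 − 1 = 1.061364 − 1 = 6.136%.

6.136%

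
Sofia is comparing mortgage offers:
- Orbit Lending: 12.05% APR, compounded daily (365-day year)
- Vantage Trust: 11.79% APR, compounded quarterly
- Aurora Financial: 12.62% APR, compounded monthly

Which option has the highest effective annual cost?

Orbit Lending: (1 + 0.1205/365)^365 − 1 = 12.804%
Vantage Trust: (1 + 0.1179/4)^4 − 1 = 12.322%
Aurora Financial: (1 + 0.1262/12)^12 − 1 = 13.376%
The highest effective annual rate is Aurora Financial at 13.376%.

Aurora Financial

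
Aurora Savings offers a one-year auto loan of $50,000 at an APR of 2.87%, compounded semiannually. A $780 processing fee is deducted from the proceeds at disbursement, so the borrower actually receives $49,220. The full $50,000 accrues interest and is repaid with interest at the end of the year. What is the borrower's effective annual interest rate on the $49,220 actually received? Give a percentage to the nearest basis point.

4.52%

Amount owed after one year: 50,000 × (1 + 0.0287/2)^2 = 50,000 × 1.028906 = $51,445.30.
Effective rate on net proceeds: 51,445.30 / 49,220 − 1 = 0.045211 = 4.52%.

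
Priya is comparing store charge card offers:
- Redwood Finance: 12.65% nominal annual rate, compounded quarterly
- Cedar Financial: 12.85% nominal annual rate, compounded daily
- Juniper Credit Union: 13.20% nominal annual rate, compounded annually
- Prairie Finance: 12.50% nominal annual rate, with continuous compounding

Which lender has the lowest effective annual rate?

Juniper Credit Union

Redwood Finance: (1 + 0.1265/4)^4 − 1 = 13.263%
Cedar Financial: (1 + 0.1285/365)^365 − 1 = 13.710%
Juniper Credit Union: compounded annually, EAR = 13.200%
Prairie Finance: e^0.1250 − 1 = 13.315%
The lowest effective annual rate is Juniper Credit Union at 13.200%.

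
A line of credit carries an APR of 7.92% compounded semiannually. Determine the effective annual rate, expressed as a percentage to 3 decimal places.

8.077%

EAR = (1 + 0.0792/2)^2 − 1.
= (1 + 0.039600)^2 − 1 = 1.080768 − 1 = 8.077%.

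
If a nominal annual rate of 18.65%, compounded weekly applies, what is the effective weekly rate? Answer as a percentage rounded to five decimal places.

With a nominal annual rate compounded weekly, the periodic rate is the nominal rate divided by 52.
i = 0.1865 / 52 = 0.0035865 = 0.35865%.

0.35865%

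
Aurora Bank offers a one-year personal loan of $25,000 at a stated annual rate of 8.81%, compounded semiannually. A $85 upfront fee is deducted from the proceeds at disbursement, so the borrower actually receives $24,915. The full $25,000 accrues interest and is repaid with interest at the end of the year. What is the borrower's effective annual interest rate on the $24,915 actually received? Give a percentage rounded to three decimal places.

Amount owed after one year: 25,000 × (1 + 0.0881/2)^2 = 25,000 × 1.090040 = $27,251.01.
Effective rate on net proceeds: 27,251.01 / 24,915 − 1 = 0.093759 = 9.376%.

9.376%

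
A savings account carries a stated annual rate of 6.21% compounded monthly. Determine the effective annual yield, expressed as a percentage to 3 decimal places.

EAR = (1 + 0.0621/12)^12 − 1.
= 1.063898 − 1 = 6.390%.

6.390%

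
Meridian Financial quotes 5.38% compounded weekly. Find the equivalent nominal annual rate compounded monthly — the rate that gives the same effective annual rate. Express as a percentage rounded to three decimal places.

EAR = (1 + 0.0538/52)^52 − 1 = 0.055244.
Solve (1 + r/12)^12 = 1.055244: r/12 = 1.055244^(1/12) − 1 = 0.004491, so r = 0.053893 = 5.389%.

5.389%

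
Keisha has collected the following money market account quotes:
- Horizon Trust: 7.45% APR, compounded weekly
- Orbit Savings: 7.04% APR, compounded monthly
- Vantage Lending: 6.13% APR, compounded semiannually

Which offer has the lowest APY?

Horizon Trust: (1 + 0.0745/52)^52 − 1 = 7.729%
Orbit Savings: (1 + 0.0704/12)^12 − 1 = 7.272%
Vantage Lending: (1 + 0.0613/2)^2 − 1 = 6.224%
The lowest effective annual rate is Vantage Lending at 6.224%.

Vantage Lending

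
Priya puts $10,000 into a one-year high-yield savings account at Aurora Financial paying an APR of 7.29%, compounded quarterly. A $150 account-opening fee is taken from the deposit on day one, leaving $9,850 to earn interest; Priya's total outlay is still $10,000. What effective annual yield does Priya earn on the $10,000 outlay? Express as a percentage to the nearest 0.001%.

5.879%

Value after one year: 9,850 × (1 + 0.0729/4)^4 = 9,850 × 1.074917 = $10,587.93.
Effective yield on the $10,000 outlay: 10,587.93 / 10,000 − 1 = 0.058793 = 5.879%.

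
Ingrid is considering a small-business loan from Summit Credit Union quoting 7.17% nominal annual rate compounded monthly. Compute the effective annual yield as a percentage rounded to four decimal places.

EAR = (1 + 0.0717/12)^12 − 1.
= (1 + 0.005975)^12 − 1 = 1.074104 − 1 = 7.4104%.

7.4104%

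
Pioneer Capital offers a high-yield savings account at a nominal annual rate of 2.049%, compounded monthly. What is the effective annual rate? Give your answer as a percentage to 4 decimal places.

2.0684%

EAR = (1 + 0.02049/12)^12 − 1.
= 1.020684 − 1 = 2.0684%.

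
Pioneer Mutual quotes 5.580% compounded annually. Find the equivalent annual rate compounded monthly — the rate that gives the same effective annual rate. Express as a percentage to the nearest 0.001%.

5.442%

Compounded annually, EAR = nominal = 0.055800.
Solve (1 + r/12)^12 = 1.055800: r/12 = 1.055800^(1/12) − 1 = 0.004535, so r = 0.054422 = 5.442%.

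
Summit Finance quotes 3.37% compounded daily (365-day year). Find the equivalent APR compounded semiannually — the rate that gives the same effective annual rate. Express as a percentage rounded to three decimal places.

EAR = (1 + 0.0337/365)^365 − 1 = 0.034273.
Solve (1 + r/2)^2 = 1.034273: r/2 = 1.034273^(1/2) − 1 = 0.016992, so r = 0.033984 = 3.398%.

3.398%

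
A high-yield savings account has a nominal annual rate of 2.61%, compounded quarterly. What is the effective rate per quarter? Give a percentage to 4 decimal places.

With a nominal annual rate compounded quarterly, the periodic rate is the nominal rate divided by 4.
i = 0.0261 / 4 = 0.0065250 = 0.6525%.

0.6525%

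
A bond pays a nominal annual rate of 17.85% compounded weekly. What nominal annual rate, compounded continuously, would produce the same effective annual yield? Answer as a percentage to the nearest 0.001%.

17.819%

EAR = (1 + 0.1785/52)^52 − 1 = 0.195058.
Equivalent continuous rate: r = ln(1 + 0.195058) = 0.178194 = 17.819%.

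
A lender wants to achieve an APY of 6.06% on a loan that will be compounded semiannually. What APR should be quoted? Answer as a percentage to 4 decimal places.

5.9709%

(1 + r/2)^2 − 1 = 0.0606, so 1 + r/2 = 1.0606^(1/2).
r/2 = 0.029854, so r = 0.059709 = 5.9709%.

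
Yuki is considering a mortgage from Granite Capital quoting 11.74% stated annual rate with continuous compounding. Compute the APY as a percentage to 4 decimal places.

12.4569%

With continuous compounding, EAR = e^0.1174 − 1.
e^0.1174 = 1.124569, so EAR = 0.124569 = 12.4569%.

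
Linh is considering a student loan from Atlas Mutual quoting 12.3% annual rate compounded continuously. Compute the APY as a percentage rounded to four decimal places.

With continuous compounding, EAR = e^0.123 − 1.
e^0.123 = 1.130884, so EAR = 0.130884 = 13.0884%.

13.0884%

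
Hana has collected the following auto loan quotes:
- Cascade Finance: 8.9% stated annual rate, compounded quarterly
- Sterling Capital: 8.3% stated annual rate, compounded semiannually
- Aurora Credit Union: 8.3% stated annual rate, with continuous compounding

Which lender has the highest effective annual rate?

Cascade Finance: (1 + 0.089/4)^4 − 1 = 9.201%
Sterling Capital: (1 + 0.083/2)^2 − 1 = 8.472%
Aurora Credit Union: e^0.083 − 1 = 8.654%
The highest effective annual rate is Cascade Finance at 9.201%.

Cascade Finance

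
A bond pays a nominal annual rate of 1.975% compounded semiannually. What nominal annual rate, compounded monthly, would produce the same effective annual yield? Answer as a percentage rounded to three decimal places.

EAR = (1 + 0.01975/2)^2 − 1 = 0.019848.
Solve (1 + r/12)^12 = 1.019848: r/12 = 1.019848^(1/12) − 1 = 0.001639, so r = 0.019669 = 1.967%.

1.967%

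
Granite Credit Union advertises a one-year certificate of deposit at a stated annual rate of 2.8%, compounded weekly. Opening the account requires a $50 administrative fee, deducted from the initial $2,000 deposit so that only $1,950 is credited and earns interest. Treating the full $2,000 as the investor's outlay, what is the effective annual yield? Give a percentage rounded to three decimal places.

0.268%

Value after one year: 1,950 × (1 + 0.028/52)^52 = 1,950 × 1.028388 = $2,005.36.
Effective yield on the $2,000 outlay: 2,005.36 / 2,000 − 1 = 0.002678 = 0.268%.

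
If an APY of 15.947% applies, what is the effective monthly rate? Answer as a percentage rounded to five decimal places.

1.24066%

The per-month rate i satisfies (1 + i)^12 = 1 + 0.15947.
i = 1.15947^(1/12) − 1 = 0.0124066 = 1.24066%.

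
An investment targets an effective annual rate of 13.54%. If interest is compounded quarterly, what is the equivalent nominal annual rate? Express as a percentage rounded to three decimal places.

(1 + r/4)^4 − 1 = 0.1354, so 1 + r/4 = 1.1354^(1/4).
r/4 = 0.032256, so r = 0.129022 = 12.902%.

12.902%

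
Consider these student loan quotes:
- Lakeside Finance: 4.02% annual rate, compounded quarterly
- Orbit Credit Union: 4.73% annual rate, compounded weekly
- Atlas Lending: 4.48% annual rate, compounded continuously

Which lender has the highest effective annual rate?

Lakeside Finance: (1 + 0.0402/4)^4 − 1 = 4.081%
Orbit Credit Union: (1 + 0.0473/52)^52 − 1 = 4.841%
Atlas Lending: e^0.0448 − 1 = 4.582%
The highest effective annual rate is Orbit Credit Union at 4.841%.

Orbit Credit Union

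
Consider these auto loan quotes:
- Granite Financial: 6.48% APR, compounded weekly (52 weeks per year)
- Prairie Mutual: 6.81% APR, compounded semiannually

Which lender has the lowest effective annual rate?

Granite Financial

Granite Financial: (1 + 0.0648/52)^52 − 1 = 6.690%
Prairie Mutual: (1 + 0.0681/2)^2 − 1 = 6.926%
The lowest effective annual rate is Granite Financial at 6.690%.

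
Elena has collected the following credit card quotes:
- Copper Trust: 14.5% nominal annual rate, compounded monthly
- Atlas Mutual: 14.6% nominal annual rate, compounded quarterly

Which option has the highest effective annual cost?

Copper Trust: (1 + 0.145/12)^12 − 1 = 15.504%
Atlas Mutual: (1 + 0.146/4)^4 − 1 = 15.419%
The highest effective annual rate is Copper Trust at 15.504%.

Copper Trust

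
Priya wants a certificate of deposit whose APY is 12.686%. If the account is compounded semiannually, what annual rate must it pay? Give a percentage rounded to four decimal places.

12.3073%

(1 + r/2)^2 − 1 = 0.12686, so 1 + r/2 = 1.12686^(1/2).
r/2 = 0.061537, so r = 0.123073 = 12.3073%.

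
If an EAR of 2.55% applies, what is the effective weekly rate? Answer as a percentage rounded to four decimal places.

The per-week rate i satisfies (1 + i)^52 = 1 + 0.0255.
i = 1.0255^(1/52) − 1 = 0.0004844 = 0.0484%.

0.0484%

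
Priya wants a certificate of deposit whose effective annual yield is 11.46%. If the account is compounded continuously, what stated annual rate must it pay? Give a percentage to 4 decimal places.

Continuous: nominal r satisfies e^r − 1 = 0.1146.
r = ln(1 + 0.1146) = ln(1.1146) = 0.108496 = 10.8496%.

10.8496%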